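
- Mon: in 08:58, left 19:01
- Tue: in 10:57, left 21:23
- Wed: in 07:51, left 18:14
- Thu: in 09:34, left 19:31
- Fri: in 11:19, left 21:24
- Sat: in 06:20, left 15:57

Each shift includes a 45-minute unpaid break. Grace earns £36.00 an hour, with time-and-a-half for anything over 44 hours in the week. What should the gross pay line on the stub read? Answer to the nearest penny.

Mon: 08:58–19:01 = 10 h 3 min; less 45 min break → 9 h 18 min
Tue: 10:57–21:23 = 10 h 26 min; less 45 min break → 9 h 41 min
Wed: 07:51–18:14 = 10 h 23 min; less 45 min break → 9 h 38 min
Thu: 09:34–19:31 = 9 h 57 min; less 45 min break → 9 h 12 min
Fri: 11:19–21:24 = 10 h 5 min; less 45 min break → 9 h 20 min
Sat: 06:20–15:57 = 9 h 37 min; less 45 min break → 8 h 52 min
Total worked: 56 h 1 min = 3361 min.
Regular 44 h 0 min = 2640 min at £36.00/h; overtime 12 h 1 min = 721 min at £54.00/h.
Pay = (2640 × £36.00 + 721 × £54.00) ÷ 60 = £2232.90.

£2232.90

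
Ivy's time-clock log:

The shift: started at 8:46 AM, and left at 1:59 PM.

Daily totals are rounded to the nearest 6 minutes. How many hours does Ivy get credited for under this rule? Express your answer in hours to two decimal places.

The shift: 8:46 AM–1:59 PM = 5 h 13 min → rounds to 5 h 12 min

5.20 hours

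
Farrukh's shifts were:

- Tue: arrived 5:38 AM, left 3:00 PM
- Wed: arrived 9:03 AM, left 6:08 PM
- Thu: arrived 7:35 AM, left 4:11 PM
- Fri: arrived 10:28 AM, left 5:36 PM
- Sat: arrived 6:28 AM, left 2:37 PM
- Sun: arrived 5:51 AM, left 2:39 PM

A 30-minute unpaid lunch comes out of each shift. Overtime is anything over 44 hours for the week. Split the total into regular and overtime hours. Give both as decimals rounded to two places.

Regular 44.00 hours, overtime 4.13 hours

Tue: 5:38 AM–3:00 PM = 9 h 22 min; less 30 min break → 8 h 52 min
Wed: 9:03 AM–6:08 PM = 9 h 5 min; less 30 min break → 8 h 35 min
Thu: 7:35 AM–4:11 PM = 8 h 36 min; less 30 min break → 8 h 6 min
Fri: 10:28 AM–5:36 PM = 7 h 8 min; less 30 min break → 6 h 38 min
Sat: 6:28 AM–2:37 PM = 8 h 9 min; less 30 min break → 7 h 39 min
Sun: 5:51 AM–2:39 PM = 8 h 48 min; less 30 min break → 8 h 18 min
Total worked: 48 h 8 min = 48.13 h.
Threshold 44 h → overtime 4 h 8 min, regular 44 h 0 min.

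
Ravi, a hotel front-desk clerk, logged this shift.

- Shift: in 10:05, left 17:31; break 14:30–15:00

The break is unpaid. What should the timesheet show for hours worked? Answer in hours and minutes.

Shift: 10:05–17:31 = 7 h 26 min; less 30 min break → 6 h 56 min

6 h 56 min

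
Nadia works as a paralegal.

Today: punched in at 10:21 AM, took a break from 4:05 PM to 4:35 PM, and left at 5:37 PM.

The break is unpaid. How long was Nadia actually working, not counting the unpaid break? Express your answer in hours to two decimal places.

6.77 hours

Today: 10:21 AM–5:37 PM = 7 h 16 min; less 30 min break → 6 h 46 min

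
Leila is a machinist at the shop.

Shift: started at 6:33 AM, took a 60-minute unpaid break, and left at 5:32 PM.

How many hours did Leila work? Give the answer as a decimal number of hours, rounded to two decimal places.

Shift: 6:33 AM–5:32 PM = 10 h 59 min; less 60 min break → 9 h 59 min

9.98 hours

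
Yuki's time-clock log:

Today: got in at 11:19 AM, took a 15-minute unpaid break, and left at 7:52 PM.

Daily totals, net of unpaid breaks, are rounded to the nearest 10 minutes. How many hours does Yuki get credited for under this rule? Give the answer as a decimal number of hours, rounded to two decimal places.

Today: 11:19 AM–7:52 PM = 8 h 33 min − 15 min = 8 h 18 min → rounds to 8 h 20 min

8.33 hours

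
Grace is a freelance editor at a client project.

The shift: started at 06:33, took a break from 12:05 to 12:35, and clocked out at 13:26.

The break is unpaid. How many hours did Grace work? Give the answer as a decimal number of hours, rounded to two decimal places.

6.38 hours

The shift: 06:33–13:26 = 6 h 53 min; less 30 min break → 6 h 23 min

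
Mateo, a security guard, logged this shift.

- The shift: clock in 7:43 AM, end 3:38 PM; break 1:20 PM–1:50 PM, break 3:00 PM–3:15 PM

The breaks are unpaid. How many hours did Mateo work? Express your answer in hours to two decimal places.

7.17 hours

The shift: 7:43 AM–3:38 PM = 7 h 55 min; less 45 min break → 7 h 10 min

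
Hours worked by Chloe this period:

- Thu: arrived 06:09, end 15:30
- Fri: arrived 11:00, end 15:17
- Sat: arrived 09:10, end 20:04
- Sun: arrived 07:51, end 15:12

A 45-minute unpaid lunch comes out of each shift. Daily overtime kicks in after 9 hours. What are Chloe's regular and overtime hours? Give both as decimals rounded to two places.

Regular 27.73 hours, overtime 1.15 hours

Thu: 06:09–15:30 = 9 h 21 min; less 45 min break → 8 h 36 min
Fri: 11:00–15:17 = 4 h 17 min; less 45 min break → 3 h 32 min
Sat: 09:10–20:04 = 10 h 54 min; less 45 min break → 10 h 9 min
Sun: 07:51–15:12 = 7 h 21 min; less 45 min break → 6 h 36 min
Thu reg 8 h 36 min / OT 0 h 0 min; Fri reg 3 h 32 min / OT 0 h 0 min; Sat reg 9 h 0 min / OT 1 h 9 min; Sun reg 6 h 36 min / OT 0 h 0 min.
Totals: regular 27 h 44 min, overtime 1 h 9 min.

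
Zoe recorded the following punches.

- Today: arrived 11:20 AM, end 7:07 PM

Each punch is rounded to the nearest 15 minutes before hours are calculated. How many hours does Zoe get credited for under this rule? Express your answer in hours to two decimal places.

Today: in 11:20 AM→11:15 AM, out 7:07 PM→7:00 PM; 7 h 45 min

7.75 hours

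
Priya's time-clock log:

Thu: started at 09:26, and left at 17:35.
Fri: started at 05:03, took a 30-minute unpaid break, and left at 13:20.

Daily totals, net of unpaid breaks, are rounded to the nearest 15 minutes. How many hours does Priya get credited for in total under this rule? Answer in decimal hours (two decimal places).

Thu: 09:26–17:35 = 8 h 9 min → rounds to 8 h 15 min
Fri: 05:03–13:20 = 8 h 17 min − 30 min = 7 h 47 min → rounds to 7 h 45 min
Total credited: 16 h 0 min.

16.00 hours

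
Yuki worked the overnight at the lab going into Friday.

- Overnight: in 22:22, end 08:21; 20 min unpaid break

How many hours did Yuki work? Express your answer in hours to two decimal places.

9.65 hours

Overnight: 22:22 → midnight = 1 h 38 min; midnight → 08:21 = 8 h 21 min; span 9 h 59 min; less 20 min break → 9 h 39 min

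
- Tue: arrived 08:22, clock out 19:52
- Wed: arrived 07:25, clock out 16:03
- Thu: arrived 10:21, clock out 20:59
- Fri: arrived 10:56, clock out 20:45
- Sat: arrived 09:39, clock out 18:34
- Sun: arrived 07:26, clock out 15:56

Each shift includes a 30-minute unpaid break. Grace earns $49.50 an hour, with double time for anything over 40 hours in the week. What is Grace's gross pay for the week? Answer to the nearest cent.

Tue: 08:22–19:52 = 11 h 30 min; less 30 min break → 11 h 0 min
Wed: 07:25–16:03 = 8 h 38 min; less 30 min break → 8 h 8 min
Thu: 10:21–20:59 = 10 h 38 min; less 30 min break → 10 h 8 min
Fri: 10:56–20:45 = 9 h 49 min; less 30 min break → 9 h 19 min
Sat: 09:39–18:34 = 8 h 55 min; less 30 min break → 8 h 25 min
Sun: 07:26–15:56 = 8 h 30 min; less 30 min break → 8 h 0 min
Total worked: 55 h 0 min = 3300 min.
Regular 40 h 0 min = 2400 min at $49.50/h; overtime 15 h 0 min = 900 min at $99.00/h.
Pay = (2400 × $49.50 + 900 × $99.00) ÷ 60 = $3465.00.

$3465.00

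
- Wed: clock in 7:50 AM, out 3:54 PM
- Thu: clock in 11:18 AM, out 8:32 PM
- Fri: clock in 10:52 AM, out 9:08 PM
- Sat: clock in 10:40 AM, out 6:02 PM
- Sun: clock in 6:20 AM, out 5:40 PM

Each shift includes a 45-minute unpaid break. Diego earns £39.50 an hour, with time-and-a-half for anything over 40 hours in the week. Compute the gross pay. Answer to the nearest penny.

£1729.11

Wed: 7:50 AM–3:54 PM = 8 h 4 min; less 45 min break → 7 h 19 min
Thu: 11:18 AM–8:32 PM = 9 h 14 min; less 45 min break → 8 h 29 min
Fri: 10:52 AM–9:08 PM = 10 h 16 min; less 45 min break → 9 h 31 min
Sat: 10:40 AM–6:02 PM = 7 h 22 min; less 45 min break → 6 h 37 min
Sun: 6:20 AM–5:40 PM = 11 h 20 min; less 45 min break → 10 h 35 min
Total worked: 42 h 31 min = 2551 min.
Regular 40 h 0 min = 2400 min at £39.50/h; overtime 2 h 31 min = 151 min at £59.25/h.
Pay = (2400 × £39.50 + 151 × £59.25) ÷ 60 = £1729.11.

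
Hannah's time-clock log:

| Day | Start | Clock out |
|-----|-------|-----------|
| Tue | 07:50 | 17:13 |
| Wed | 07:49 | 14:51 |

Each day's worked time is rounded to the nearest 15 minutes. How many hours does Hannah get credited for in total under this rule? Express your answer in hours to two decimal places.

Tue: 07:50–17:13 = 9 h 23 min → rounds to 9 h 30 min
Wed: 07:49–14:51 = 7 h 2 min → rounds to 7 h 0 min
Total credited: 16 h 30 min.

16.50 hours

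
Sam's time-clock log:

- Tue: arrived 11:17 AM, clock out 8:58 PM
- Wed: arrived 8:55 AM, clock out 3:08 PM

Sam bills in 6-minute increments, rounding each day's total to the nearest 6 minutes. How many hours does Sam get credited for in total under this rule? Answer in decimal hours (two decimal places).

15.90 hours

Tue: 11:17 AM–8:58 PM = 9 h 41 min → rounds to 9 h 42 min
Wed: 8:55 AM–3:08 PM = 6 h 13 min → rounds to 6 h 12 min
Total credited: 15 h 54 min.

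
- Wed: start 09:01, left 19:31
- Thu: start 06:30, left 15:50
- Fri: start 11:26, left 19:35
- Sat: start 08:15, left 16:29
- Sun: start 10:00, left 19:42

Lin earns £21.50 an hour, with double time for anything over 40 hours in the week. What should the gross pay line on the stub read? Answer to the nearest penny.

£1114.42

Wed: 09:01–19:31 = 10 h 30 min
Thu: 06:30–15:50 = 9 h 20 min
Fri: 11:26–19:35 = 8 h 9 min
Sat: 08:15–16:29 = 8 h 14 min
Sun: 10:00–19:42 = 9 h 42 min
Total worked: 45 h 55 min = 2755 min.
Regular 40 h 0 min = 2400 min at £21.50/h; overtime 5 h 55 min = 355 min at £43.00/h.
Pay = (2400 × £21.50 + 355 × £43.00) ÷ 60 = £1114.42.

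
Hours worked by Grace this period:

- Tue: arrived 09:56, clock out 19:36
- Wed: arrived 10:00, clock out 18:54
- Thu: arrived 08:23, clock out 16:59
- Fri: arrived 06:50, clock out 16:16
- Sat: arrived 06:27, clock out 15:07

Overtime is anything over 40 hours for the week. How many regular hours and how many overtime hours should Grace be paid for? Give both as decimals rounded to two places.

Regular 40.00 hours, overtime 5.27 hours

Tue: 09:56–19:36 = 9 h 40 min
Wed: 10:00–18:54 = 8 h 54 min
Thu: 08:23–16:59 = 8 h 36 min
Fri: 06:50–16:16 = 9 h 26 min
Sat: 06:27–15:07 = 8 h 40 min
Total worked: 45 h 16 min = 45.27 h.
Threshold 40 h → overtime 5 h 16 min, regular 40 h 0 min.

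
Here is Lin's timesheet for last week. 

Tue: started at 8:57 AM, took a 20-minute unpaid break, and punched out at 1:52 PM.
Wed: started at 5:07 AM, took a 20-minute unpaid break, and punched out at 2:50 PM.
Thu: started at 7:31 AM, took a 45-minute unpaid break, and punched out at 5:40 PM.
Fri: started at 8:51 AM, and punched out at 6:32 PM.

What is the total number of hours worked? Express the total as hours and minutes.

33 h 3 min

Tue: 8:57 AM–1:52 PM = 4 h 55 min; less 20 min break → 4 h 35 min
Wed: 5:07 AM–2:50 PM = 9 h 43 min; less 20 min break → 9 h 23 min
Thu: 7:31 AM–5:40 PM = 10 h 9 min; less 45 min break → 9 h 24 min
Fri: 8:51 AM–6:32 PM = 9 h 41 min
Total: 4 h 35 min + 9 h 23 min + 9 h 24 min + 9 h 41 min = 33 h 3 min.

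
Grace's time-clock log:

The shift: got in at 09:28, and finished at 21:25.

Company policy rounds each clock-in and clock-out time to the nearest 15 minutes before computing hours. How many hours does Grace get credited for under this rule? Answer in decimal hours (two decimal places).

12.00 hours

The shift: in 09:28→09:30, out 21:25→21:30; 12 h 0 min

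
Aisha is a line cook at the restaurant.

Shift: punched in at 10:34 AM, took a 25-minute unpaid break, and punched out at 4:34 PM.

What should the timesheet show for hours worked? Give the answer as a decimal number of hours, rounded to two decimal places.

Shift: 10:34 AM–4:34 PM = 6 h 0 min; less 25 min break → 5 h 35 min

5.58 hours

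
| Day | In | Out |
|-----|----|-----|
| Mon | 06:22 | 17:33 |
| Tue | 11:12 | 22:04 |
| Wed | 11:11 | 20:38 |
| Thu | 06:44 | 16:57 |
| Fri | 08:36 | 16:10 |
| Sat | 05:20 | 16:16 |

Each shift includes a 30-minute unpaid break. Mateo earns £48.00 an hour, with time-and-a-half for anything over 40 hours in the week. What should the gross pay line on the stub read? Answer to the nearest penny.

£3159.60

Mon: 06:22–17:33 = 11 h 11 min; less 30 min break → 10 h 41 min
Tue: 11:12–22:04 = 10 h 52 min; less 30 min break → 10 h 22 min
Wed: 11:11–20:38 = 9 h 27 min; less 30 min break → 8 h 57 min
Thu: 06:44–16:57 = 10 h 13 min; less 30 min break → 9 h 43 min
Fri: 08:36–16:10 = 7 h 34 min; less 30 min break → 7 h 4 min
Sat: 05:20–16:16 = 10 h 56 min; less 30 min break → 10 h 26 min
Total worked: 57 h 13 min = 3433 min.
Regular 40 h 0 min = 2400 min at £48.00/h; overtime 17 h 13 min = 1033 min at £72.00/h.
Pay = (2400 × £48.00 + 1033 × £72.00) ÷ 60 = £3159.60.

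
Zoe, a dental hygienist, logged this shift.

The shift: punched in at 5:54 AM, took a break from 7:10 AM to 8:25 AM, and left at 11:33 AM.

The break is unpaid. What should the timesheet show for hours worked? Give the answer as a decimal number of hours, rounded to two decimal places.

4.40 hours

The shift: 5:54 AM–11:33 AM = 5 h 39 min; less 75 min break → 4 h 24 min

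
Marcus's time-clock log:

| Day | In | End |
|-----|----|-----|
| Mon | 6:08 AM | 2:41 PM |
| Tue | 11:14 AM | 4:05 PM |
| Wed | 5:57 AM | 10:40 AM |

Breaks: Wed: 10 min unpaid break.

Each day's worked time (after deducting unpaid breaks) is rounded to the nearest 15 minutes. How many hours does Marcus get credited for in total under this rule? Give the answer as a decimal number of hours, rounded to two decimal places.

17.75 hours

Mon: 6:08 AM–2:41 PM = 8 h 33 min → rounds to 8 h 30 min
Tue: 11:14 AM–4:05 PM = 4 h 51 min → rounds to 4 h 45 min
Wed: 5:57 AM–10:40 AM = 4 h 43 min − 10 min = 4 h 33 min → rounds to 4 h 30 min
Total credited: 17 h 45 min.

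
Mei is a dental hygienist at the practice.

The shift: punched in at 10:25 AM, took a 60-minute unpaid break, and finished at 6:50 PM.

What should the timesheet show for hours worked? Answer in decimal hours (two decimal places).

The shift: 10:25 AM–6:50 PM = 8 h 25 min; less 60 min break → 7 h 25 min

7.42 hours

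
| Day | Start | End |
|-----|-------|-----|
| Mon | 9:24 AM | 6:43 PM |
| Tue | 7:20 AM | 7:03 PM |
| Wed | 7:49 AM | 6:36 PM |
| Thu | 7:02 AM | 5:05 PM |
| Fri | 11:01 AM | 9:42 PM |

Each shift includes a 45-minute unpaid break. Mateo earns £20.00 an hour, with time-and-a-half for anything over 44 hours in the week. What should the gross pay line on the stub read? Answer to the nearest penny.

Mon: 9:24 AM–6:43 PM = 9 h 19 min; less 45 min break → 8 h 34 min
Tue: 7:20 AM–7:03 PM = 11 h 43 min; less 45 min break → 10 h 58 min
Wed: 7:49 AM–6:36 PM = 10 h 47 min; less 45 min break → 10 h 2 min
Thu: 7:02 AM–5:05 PM = 10 h 3 min; less 45 min break → 9 h 18 min
Fri: 11:01 AM–9:42 PM = 10 h 41 min; less 45 min break → 9 h 56 min
Total worked: 48 h 48 min = 2928 min.
Regular 44 h 0 min = 2640 min at £20.00/h; overtime 4 h 48 min = 288 min at £30.00/h.
Pay = (2640 × £20.00 + 288 × £30.00) ÷ 60 = £1024.00.

£1024.00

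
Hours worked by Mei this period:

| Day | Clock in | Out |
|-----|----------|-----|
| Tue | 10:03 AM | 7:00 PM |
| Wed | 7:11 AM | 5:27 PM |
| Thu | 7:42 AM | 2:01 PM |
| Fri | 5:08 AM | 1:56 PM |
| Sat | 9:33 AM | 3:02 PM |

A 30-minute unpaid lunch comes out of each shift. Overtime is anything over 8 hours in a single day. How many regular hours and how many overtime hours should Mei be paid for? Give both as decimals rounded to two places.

Tue: 10:03 AM–7:00 PM = 8 h 57 min; less 30 min break → 8 h 27 min
Wed: 7:11 AM–5:27 PM = 10 h 16 min; less 30 min break → 9 h 46 min
Thu: 7:42 AM–2:01 PM = 6 h 19 min; less 30 min break → 5 h 49 min
Fri: 5:08 AM–1:56 PM = 8 h 48 min; less 30 min break → 8 h 18 min
Sat: 9:33 AM–3:02 PM = 5 h 29 min; less 30 min break → 4 h 59 min
Tue reg 8 h 0 min / OT 0 h 27 min; Wed reg 8 h 0 min / OT 1 h 46 min; Thu reg 5 h 49 min / OT 0 h 0 min; Fri reg 8 h 0 min / OT 0 h 18 min; Sat reg 4 h 59 min / OT 0 h 0 min.
Totals: regular 34 h 48 min, overtime 2 h 31 min.

Regular 34.80 hours, overtime 2.52 hours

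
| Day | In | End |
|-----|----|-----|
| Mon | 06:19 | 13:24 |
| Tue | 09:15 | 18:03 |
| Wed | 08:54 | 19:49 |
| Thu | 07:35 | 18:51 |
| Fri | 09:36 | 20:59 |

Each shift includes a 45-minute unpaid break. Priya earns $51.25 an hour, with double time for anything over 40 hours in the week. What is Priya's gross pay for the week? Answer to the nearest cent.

Mon: 06:19–13:24 = 7 h 5 min; less 45 min break → 6 h 20 min
Tue: 09:15–18:03 = 8 h 48 min; less 45 min break → 8 h 3 min
Wed: 08:54–19:49 = 10 h 55 min; less 45 min break → 10 h 10 min
Thu: 07:35–18:51 = 11 h 16 min; less 45 min break → 10 h 31 min
Fri: 09:36–20:59 = 11 h 23 min; less 45 min break → 10 h 38 min
Total worked: 45 h 42 min = 2742 min.
Regular 40 h 0 min = 2400 min at $51.25/h; overtime 5 h 42 min = 342 min at $102.50/h.
Pay = (2400 × $51.25 + 342 × $102.50) ÷ 60 = $2634.25.

$2634.25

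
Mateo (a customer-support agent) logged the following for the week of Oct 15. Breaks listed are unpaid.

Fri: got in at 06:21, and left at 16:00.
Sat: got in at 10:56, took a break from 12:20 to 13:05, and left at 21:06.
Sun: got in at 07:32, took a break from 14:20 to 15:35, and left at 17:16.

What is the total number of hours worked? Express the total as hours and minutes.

Fri: 06:21–16:00 = 9 h 39 min
Sat: 10:56–21:06 = 10 h 10 min; less 45 min break → 9 h 25 min
Sun: 07:32–17:16 = 9 h 44 min; less 75 min break → 8 h 29 min
Total: 9 h 39 min + 9 h 25 min + 8 h 29 min = 27 h 33 min.

27 h 33 min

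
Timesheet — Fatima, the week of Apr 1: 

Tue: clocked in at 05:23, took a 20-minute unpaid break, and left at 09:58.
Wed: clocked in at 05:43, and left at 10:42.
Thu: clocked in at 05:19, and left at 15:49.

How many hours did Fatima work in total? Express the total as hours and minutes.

Tue: 05:23–09:58 = 4 h 35 min; less 20 min break → 4 h 15 min
Wed: 05:43–10:42 = 4 h 59 min
Thu: 05:19–15:49 = 10 h 30 min
Total: 4 h 15 min + 4 h 59 min + 10 h 30 min = 19 h 44 min.

19 h 44 min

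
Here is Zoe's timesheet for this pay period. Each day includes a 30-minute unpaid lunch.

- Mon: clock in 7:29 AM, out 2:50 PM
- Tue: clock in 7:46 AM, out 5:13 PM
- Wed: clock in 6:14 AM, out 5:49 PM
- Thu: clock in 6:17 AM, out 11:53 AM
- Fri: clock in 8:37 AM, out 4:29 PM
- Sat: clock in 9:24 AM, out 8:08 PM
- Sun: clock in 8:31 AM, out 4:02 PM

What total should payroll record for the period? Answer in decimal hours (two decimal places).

Mon: 7:29 AM–2:50 PM = 7 h 21 min; less 30 min break → 6 h 51 min
Tue: 7:46 AM–5:13 PM = 9 h 27 min; less 30 min break → 8 h 57 min
Wed: 6:14 AM–5:49 PM = 11 h 35 min; less 30 min break → 11 h 5 min
Thu: 6:17 AM–11:53 AM = 5 h 36 min; less 30 min break → 5 h 6 min
Fri: 8:37 AM–4:29 PM = 7 h 52 min; less 30 min break → 7 h 22 min
Sat: 9:24 AM–8:08 PM = 10 h 44 min; less 30 min break → 10 h 14 min
Sun: 8:31 AM–4:02 PM = 7 h 31 min; less 30 min break → 7 h 1 min
Total: 6 h 51 min + 8 h 57 min + 11 h 5 min + 5 h 6 min + 7 h 22 min + 10 h 14 min + 7 h 1 min = 56 h 36 min.

56.60 hours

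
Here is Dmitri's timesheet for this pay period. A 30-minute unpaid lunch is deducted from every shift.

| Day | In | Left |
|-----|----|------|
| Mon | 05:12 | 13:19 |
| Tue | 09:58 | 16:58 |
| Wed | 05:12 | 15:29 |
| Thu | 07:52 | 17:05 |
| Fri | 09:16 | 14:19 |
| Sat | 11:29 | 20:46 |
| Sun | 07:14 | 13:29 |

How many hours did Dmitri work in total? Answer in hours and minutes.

Mon: 05:12–13:19 = 8 h 7 min; less 30 min break → 7 h 37 min
Tue: 09:58–16:58 = 7 h 0 min; less 30 min break → 6 h 30 min
Wed: 05:12–15:29 = 10 h 17 min; less 30 min break → 9 h 47 min
Thu: 07:52–17:05 = 9 h 13 min; less 30 min break → 8 h 43 min
Fri: 09:16–14:19 = 5 h 3 min; less 30 min break → 4 h 33 min
Sat: 11:29–20:46 = 9 h 17 min; less 30 min break → 8 h 47 min
Sun: 07:14–13:29 = 6 h 15 min; less 30 min break → 5 h 45 min
Total: 7 h 37 min + 6 h 30 min + 9 h 47 min + 8 h 43 min + 4 h 33 min + 8 h 47 min + 5 h 45 min = 51 h 42 min.

51 h 42 min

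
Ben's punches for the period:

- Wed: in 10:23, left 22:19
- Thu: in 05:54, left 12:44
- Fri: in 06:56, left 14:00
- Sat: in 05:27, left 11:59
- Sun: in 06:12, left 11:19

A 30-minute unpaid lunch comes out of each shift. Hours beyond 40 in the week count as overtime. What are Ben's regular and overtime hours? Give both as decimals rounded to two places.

Wed: 10:23–22:19 = 11 h 56 min; less 30 min break → 11 h 26 min
Thu: 05:54–12:44 = 6 h 50 min; less 30 min break → 6 h 20 min
Fri: 06:56–14:00 = 7 h 4 min; less 30 min break → 6 h 34 min
Sat: 05:27–11:59 = 6 h 32 min; less 30 min break → 6 h 2 min
Sun: 06:12–11:19 = 5 h 7 min; less 30 min break → 4 h 37 min
Total worked: 34 h 59 min = 34.98 h.
Threshold 40 h → overtime 0 h 0 min, regular 34 h 59 min.

Regular 34.98 hours, overtime 0.00 hours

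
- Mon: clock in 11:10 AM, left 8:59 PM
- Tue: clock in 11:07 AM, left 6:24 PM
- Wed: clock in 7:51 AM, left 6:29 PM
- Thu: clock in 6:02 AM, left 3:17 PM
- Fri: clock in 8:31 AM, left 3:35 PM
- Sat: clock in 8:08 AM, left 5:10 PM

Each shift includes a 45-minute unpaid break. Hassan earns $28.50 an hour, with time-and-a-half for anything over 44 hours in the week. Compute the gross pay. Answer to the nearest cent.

Mon: 11:10 AM–8:59 PM = 9 h 49 min; less 45 min break → 9 h 4 min
Tue: 11:07 AM–6:24 PM = 7 h 17 min; less 45 min break → 6 h 32 min
Wed: 7:51 AM–6:29 PM = 10 h 38 min; less 45 min break → 9 h 53 min
Thu: 6:02 AM–3:17 PM = 9 h 15 min; less 45 min break → 8 h 30 min
Fri: 8:31 AM–3:35 PM = 7 h 4 min; less 45 min break → 6 h 19 min
Sat: 8:08 AM–5:10 PM = 9 h 2 min; less 45 min break → 8 h 17 min
Total worked: 48 h 35 min = 2915 min.
Regular 44 h 0 min = 2640 min at $28.50/h; overtime 4 h 35 min = 275 min at $42.75/h.
Pay = (2640 × $28.50 + 275 × $42.75) ÷ 60 = $1449.94.

$1449.94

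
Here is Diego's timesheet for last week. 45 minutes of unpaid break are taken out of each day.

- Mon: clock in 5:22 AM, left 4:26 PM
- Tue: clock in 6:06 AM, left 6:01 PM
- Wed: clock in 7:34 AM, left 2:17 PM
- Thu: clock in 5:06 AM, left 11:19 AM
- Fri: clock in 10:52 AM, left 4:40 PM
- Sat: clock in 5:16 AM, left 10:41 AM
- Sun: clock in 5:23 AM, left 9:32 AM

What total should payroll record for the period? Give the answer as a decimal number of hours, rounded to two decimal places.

Mon: 5:22 AM–4:26 PM = 11 h 4 min; less 45 min break → 10 h 19 min
Tue: 6:06 AM–6:01 PM = 11 h 55 min; less 45 min break → 11 h 10 min
Wed: 7:34 AM–2:17 PM = 6 h 43 min; less 45 min break → 5 h 58 min
Thu: 5:06 AM–11:19 AM = 6 h 13 min; less 45 min break → 5 h 28 min
Fri: 10:52 AM–4:40 PM = 5 h 48 min; less 45 min break → 5 h 3 min
Sat: 5:16 AM–10:41 AM = 5 h 25 min; less 45 min break → 4 h 40 min
Sun: 5:23 AM–9:32 AM = 4 h 9 min; less 45 min break → 3 h 24 min
Total: 10 h 19 min + 11 h 10 min + 5 h 58 min + 5 h 28 min + 5 h 3 min + 4 h 40 min + 3 h 24 min = 46 h 2 min.

46.03 hours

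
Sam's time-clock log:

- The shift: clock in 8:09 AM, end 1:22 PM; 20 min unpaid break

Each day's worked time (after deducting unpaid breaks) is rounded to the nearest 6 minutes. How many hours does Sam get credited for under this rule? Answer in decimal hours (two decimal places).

4.90 hours

The shift: 8:09 AM–1:22 PM = 5 h 13 min − 20 min = 4 h 53 min → rounds to 4 h 54 min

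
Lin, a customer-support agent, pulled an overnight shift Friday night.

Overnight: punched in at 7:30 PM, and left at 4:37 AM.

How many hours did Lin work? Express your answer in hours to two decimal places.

9.12 hours

Overnight: 7:30 PM → midnight = 4 h 30 min; midnight → 4:37 AM = 4 h 37 min; span 9 h 7 min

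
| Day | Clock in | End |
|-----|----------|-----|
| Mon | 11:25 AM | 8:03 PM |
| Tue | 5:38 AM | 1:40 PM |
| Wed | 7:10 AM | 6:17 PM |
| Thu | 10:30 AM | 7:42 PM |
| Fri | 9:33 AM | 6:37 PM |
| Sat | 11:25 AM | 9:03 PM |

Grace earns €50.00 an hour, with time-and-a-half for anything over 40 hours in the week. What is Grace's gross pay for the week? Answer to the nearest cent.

€3176.25

Mon: 11:25 AM–8:03 PM = 8 h 38 min
Tue: 5:38 AM–1:40 PM = 8 h 2 min
Wed: 7:10 AM–6:17 PM = 11 h 7 min
Thu: 10:30 AM–7:42 PM = 9 h 12 min
Fri: 9:33 AM–6:37 PM = 9 h 4 min
Sat: 11:25 AM–9:03 PM = 9 h 38 min
Total worked: 55 h 41 min = 3341 min.
Regular 40 h 0 min = 2400 min at €50.00/h; overtime 15 h 41 min = 941 min at €75.00/h.
Pay = (2400 × €50.00 + 941 × €75.00) ÷ 60 = €3176.25.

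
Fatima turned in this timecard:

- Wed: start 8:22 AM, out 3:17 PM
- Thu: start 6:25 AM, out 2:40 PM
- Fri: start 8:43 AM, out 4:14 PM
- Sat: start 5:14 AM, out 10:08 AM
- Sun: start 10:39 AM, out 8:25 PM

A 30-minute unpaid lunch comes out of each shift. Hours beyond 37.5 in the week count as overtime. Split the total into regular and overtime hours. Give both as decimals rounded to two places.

Wed: 8:22 AM–3:17 PM = 6 h 55 min; less 30 min break → 6 h 25 min
Thu: 6:25 AM–2:40 PM = 8 h 15 min; less 30 min break → 7 h 45 min
Fri: 8:43 AM–4:14 PM = 7 h 31 min; less 30 min break → 7 h 1 min
Sat: 5:14 AM–10:08 AM = 4 h 54 min; less 30 min break → 4 h 24 min
Sun: 10:39 AM–8:25 PM = 9 h 46 min; less 30 min break → 9 h 16 min
Total worked: 34 h 51 min = 34.85 h.
Threshold 37.5 h → overtime 0 h 0 min, regular 34 h 51 min.

Regular 34.85 hours, overtime 0.00 hours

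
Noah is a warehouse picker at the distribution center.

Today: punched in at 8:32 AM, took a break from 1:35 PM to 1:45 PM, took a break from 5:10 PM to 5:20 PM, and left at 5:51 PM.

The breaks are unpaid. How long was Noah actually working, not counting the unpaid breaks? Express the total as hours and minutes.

Today: 8:32 AM–5:51 PM = 9 h 19 min; less 20 min break → 8 h 59 min

8 h 59 min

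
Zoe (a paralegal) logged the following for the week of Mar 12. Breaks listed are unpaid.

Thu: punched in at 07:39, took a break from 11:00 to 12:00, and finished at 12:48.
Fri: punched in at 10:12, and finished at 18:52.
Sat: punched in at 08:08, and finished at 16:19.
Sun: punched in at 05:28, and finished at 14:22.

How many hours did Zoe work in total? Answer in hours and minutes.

Thu: 07:39–12:48 = 5 h 9 min; less 60 min break → 4 h 9 min
Fri: 10:12–18:52 = 8 h 40 min
Sat: 08:08–16:19 = 8 h 11 min
Sun: 05:28–14:22 = 8 h 54 min
Total: 4 h 9 min + 8 h 40 min + 8 h 11 min + 8 h 54 min = 29 h 54 min.

29 h 54 min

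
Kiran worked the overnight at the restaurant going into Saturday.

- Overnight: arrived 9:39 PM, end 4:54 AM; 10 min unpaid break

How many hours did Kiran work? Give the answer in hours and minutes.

Overnight: 9:39 PM → midnight = 2 h 21 min; midnight → 4:54 AM = 4 h 54 min; span 7 h 15 min; less 10 min break → 7 h 5 min

7 h 5 min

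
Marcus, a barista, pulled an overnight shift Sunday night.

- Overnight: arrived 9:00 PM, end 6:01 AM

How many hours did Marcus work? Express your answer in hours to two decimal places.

Overnight: 9:00 PM → midnight = 3 h 0 min; midnight → 6:01 AM = 6 h 1 min; span 9 h 1 min

9.02 hours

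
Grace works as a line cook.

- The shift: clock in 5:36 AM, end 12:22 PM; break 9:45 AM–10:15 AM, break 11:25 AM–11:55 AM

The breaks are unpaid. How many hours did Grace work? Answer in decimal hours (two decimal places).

The shift: 5:36 AM–12:22 PM = 6 h 46 min; less 60 min break → 5 h 46 min

5.77 hours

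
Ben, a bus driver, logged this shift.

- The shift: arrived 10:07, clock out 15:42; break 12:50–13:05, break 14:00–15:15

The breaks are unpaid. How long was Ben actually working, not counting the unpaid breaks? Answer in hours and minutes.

4 h 5 min

The shift: 10:07–15:42 = 5 h 35 min; less 90 min break → 4 h 5 min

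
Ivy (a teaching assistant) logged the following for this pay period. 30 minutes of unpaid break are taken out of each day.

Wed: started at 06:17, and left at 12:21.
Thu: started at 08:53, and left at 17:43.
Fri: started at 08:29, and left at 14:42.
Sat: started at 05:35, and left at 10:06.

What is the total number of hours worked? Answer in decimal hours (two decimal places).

23.63 hours

Wed: 06:17–12:21 = 6 h 4 min; less 30 min break → 5 h 34 min
Thu: 08:53–17:43 = 8 h 50 min; less 30 min break → 8 h 20 min
Fri: 08:29–14:42 = 6 h 13 min; less 30 min break → 5 h 43 min
Sat: 05:35–10:06 = 4 h 31 min; less 30 min break → 4 h 1 min
Total: 5 h 34 min + 8 h 20 min + 5 h 43 min + 4 h 1 min = 23 h 38 min.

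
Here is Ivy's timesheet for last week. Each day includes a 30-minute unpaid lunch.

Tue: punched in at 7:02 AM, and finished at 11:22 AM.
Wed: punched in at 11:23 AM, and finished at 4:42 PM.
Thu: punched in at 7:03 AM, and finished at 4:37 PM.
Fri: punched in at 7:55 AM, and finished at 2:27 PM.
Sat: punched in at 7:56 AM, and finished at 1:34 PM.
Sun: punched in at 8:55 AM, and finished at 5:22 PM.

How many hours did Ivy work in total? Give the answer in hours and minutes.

Tue: 7:02 AM–11:22 AM = 4 h 20 min; less 30 min break → 3 h 50 min
Wed: 11:23 AM–4:42 PM = 5 h 19 min; less 30 min break → 4 h 49 min
Thu: 7:03 AM–4:37 PM = 9 h 34 min; less 30 min break → 9 h 4 min
Fri: 7:55 AM–2:27 PM = 6 h 32 min; less 30 min break → 6 h 2 min
Sat: 7:56 AM–1:34 PM = 5 h 38 min; less 30 min break → 5 h 8 min
Sun: 8:55 AM–5:22 PM = 8 h 27 min; less 30 min break → 7 h 57 min
Total: 3 h 50 min + 4 h 49 min + 9 h 4 min + 6 h 2 min + 5 h 8 min + 7 h 57 min = 36 h 50 min.

36 h 50 min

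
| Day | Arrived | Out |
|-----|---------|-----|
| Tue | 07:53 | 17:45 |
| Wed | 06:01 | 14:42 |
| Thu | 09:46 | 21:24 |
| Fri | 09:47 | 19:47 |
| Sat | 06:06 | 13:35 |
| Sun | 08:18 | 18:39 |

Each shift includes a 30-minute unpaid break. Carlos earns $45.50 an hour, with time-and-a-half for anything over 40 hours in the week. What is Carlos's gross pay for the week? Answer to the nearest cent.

Tue: 07:53–17:45 = 9 h 52 min; less 30 min break → 9 h 22 min
Wed: 06:01–14:42 = 8 h 41 min; less 30 min break → 8 h 11 min
Thu: 09:46–21:24 = 11 h 38 min; less 30 min break → 11 h 8 min
Fri: 09:47–19:47 = 10 h 0 min; less 30 min break → 9 h 30 min
Sat: 06:06–13:35 = 7 h 29 min; less 30 min break → 6 h 59 min
Sun: 08:18–18:39 = 10 h 21 min; less 30 min break → 9 h 51 min
Total worked: 55 h 1 min = 3301 min.
Regular 40 h 0 min = 2400 min at $45.50/h; overtime 15 h 1 min = 901 min at $68.25/h.
Pay = (2400 × $45.50 + 901 × $68.25) ÷ 60 = $2844.89.

$2844.89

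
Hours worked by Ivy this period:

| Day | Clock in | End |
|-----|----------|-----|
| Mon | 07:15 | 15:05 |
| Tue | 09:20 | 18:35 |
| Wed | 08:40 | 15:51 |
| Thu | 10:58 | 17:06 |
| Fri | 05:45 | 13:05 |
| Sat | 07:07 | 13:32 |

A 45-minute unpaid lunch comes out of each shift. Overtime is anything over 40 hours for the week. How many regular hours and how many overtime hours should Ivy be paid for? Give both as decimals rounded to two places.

Regular 39.65 hours, overtime 0.00 hours

Mon: 07:15–15:05 = 7 h 50 min; less 45 min break → 7 h 5 min
Tue: 09:20–18:35 = 9 h 15 min; less 45 min break → 8 h 30 min
Wed: 08:40–15:51 = 7 h 11 min; less 45 min break → 6 h 26 min
Thu: 10:58–17:06 = 6 h 8 min; less 45 min break → 5 h 23 min
Fri: 05:45–13:05 = 7 h 20 min; less 45 min break → 6 h 35 min
Sat: 07:07–13:32 = 6 h 25 min; less 45 min break → 5 h 40 min
Total worked: 39 h 39 min = 39.65 h.
Threshold 40 h → overtime 0 h 0 min, regular 39 h 39 min.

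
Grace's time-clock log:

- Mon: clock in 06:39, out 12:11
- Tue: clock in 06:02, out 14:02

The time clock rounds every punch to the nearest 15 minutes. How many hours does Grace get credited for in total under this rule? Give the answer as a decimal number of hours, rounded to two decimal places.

Mon: in 06:39→06:45, out 12:11→12:15; 5 h 30 min
Tue: in 06:02→06:00, out 14:02→14:00; 8 h 0 min
Total credited: 13 h 30 min.

13.50 hours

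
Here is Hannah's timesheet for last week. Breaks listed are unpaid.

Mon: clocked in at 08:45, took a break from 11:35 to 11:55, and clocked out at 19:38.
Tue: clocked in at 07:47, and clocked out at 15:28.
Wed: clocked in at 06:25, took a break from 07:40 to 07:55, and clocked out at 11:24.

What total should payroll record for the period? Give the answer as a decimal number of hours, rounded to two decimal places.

22.97 hours

Mon: 08:45–19:38 = 10 h 53 min; less 20 min break → 10 h 33 min
Tue: 07:47–15:28 = 7 h 41 min
Wed: 06:25–11:24 = 4 h 59 min; less 15 min break → 4 h 44 min
Total: 10 h 33 min + 7 h 41 min + 4 h 44 min = 22 h 58 min.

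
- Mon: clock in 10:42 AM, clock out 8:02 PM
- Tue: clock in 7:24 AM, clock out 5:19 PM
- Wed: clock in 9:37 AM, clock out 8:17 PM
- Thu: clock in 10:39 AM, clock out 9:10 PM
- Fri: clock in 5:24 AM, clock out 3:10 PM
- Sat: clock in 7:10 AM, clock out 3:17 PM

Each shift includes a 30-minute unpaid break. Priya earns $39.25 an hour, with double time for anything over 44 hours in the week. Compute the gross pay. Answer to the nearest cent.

$2615.36

Mon: 10:42 AM–8:02 PM = 9 h 20 min; less 30 min break → 8 h 50 min
Tue: 7:24 AM–5:19 PM = 9 h 55 min; less 30 min break → 9 h 25 min
Wed: 9:37 AM–8:17 PM = 10 h 40 min; less 30 min break → 10 h 10 min
Thu: 10:39 AM–9:10 PM = 10 h 31 min; less 30 min break → 10 h 1 min
Fri: 5:24 AM–3:10 PM = 9 h 46 min; less 30 min break → 9 h 16 min
Sat: 7:10 AM–3:17 PM = 8 h 7 min; less 30 min break → 7 h 37 min
Total worked: 55 h 19 min = 3319 min.
Regular 44 h 0 min = 2640 min at $39.25/h; overtime 11 h 19 min = 679 min at $78.50/h.
Pay = (2640 × $39.25 + 679 × $78.50) ÷ 60 = $2615.36.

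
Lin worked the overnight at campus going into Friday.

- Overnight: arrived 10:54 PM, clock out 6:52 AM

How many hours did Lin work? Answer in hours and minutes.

7 h 58 min

Overnight: 10:54 PM → midnight = 1 h 6 min; midnight → 6:52 AM = 6 h 52 min; span 7 h 58 min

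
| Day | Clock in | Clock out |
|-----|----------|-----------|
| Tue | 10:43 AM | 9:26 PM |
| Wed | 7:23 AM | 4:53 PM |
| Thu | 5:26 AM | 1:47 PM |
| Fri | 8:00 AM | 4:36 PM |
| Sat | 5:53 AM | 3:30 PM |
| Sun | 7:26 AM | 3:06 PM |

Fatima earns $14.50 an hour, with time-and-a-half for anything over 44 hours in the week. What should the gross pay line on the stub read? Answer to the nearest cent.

$865.29

Tue: 10:43 AM–9:26 PM = 10 h 43 min
Wed: 7:23 AM–4:53 PM = 9 h 30 min
Thu: 5:26 AM–1:47 PM = 8 h 21 min
Fri: 8:00 AM–4:36 PM = 8 h 36 min
Sat: 5:53 AM–3:30 PM = 9 h 37 min
Sun: 7:26 AM–3:06 PM = 7 h 40 min
Total worked: 54 h 27 min = 3267 min.
Regular 44 h 0 min = 2640 min at $14.50/h; overtime 10 h 27 min = 627 min at $21.75/h.
Pay = (2640 × $14.50 + 627 × $21.75) ÷ 60 = $865.29.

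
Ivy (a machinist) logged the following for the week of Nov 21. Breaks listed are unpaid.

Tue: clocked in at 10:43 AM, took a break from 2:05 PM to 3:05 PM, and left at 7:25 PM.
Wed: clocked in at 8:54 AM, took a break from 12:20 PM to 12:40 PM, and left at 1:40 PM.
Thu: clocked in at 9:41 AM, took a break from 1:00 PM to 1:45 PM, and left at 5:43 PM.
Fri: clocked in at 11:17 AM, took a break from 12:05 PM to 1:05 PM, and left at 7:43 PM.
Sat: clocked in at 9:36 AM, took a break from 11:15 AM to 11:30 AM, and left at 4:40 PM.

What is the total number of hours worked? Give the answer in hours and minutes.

Tue: 10:43 AM–7:25 PM = 8 h 42 min; less 60 min break → 7 h 42 min
Wed: 8:54 AM–1:40 PM = 4 h 46 min; less 20 min break → 4 h 26 min
Thu: 9:41 AM–5:43 PM = 8 h 2 min; less 45 min break → 7 h 17 min
Fri: 11:17 AM–7:43 PM = 8 h 26 min; less 60 min break → 7 h 26 min
Sat: 9:36 AM–4:40 PM = 7 h 4 min; less 15 min break → 6 h 49 min
Total: 7 h 42 min + 4 h 26 min + 7 h 17 min + 7 h 26 min + 6 h 49 min = 33 h 40 min.

33 h 40 min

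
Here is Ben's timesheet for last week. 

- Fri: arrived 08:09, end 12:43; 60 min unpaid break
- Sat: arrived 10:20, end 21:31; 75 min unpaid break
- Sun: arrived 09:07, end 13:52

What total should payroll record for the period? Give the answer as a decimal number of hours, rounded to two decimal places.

18.25 hours

Fri: 08:09–12:43 = 4 h 34 min; less 60 min break → 3 h 34 min
Sat: 10:20–21:31 = 11 h 11 min; less 75 min break → 9 h 56 min
Sun: 09:07–13:52 = 4 h 45 min
Total: 3 h 34 min + 9 h 56 min + 4 h 45 min = 18 h 15 min.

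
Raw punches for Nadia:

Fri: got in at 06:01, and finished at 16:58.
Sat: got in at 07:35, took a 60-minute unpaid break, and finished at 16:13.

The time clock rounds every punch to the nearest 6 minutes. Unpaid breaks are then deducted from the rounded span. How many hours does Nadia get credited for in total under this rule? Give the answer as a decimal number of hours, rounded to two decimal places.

18.60 hours

Fri: in 06:01→06:00, out 16:58→17:00; 11 h 0 min
Sat: in 07:35→07:36, out 16:13→16:12; 8 h 36 min − 60 min = 7 h 36 min
Total credited: 18 h 36 min.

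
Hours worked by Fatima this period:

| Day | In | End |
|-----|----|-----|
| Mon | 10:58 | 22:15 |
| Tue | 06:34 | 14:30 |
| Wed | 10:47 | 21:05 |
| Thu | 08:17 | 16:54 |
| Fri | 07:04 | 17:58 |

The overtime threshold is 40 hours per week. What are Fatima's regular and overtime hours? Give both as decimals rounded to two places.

Regular 40.00 hours, overtime 9.03 hours

Mon: 10:58–22:15 = 11 h 17 min
Tue: 06:34–14:30 = 7 h 56 min
Wed: 10:47–21:05 = 10 h 18 min
Thu: 08:17–16:54 = 8 h 37 min
Fri: 07:04–17:58 = 10 h 54 min
Total worked: 49 h 2 min = 49.03 h.
Threshold 40 h → overtime 9 h 2 min, regular 40 h 0 min.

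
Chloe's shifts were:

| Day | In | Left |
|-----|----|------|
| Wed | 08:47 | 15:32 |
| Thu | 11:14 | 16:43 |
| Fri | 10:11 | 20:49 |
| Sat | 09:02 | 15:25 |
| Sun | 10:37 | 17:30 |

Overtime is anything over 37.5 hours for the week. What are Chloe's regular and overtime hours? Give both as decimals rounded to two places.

Wed: 08:47–15:32 = 6 h 45 min
Thu: 11:14–16:43 = 5 h 29 min
Fri: 10:11–20:49 = 10 h 38 min
Sat: 09:02–15:25 = 6 h 23 min
Sun: 10:37–17:30 = 6 h 53 min
Total worked: 36 h 8 min = 36.13 h.
Threshold 37.5 h → overtime 0 h 0 min, regular 36 h 8 min.

Regular 36.13 hours, overtime 0.00 hours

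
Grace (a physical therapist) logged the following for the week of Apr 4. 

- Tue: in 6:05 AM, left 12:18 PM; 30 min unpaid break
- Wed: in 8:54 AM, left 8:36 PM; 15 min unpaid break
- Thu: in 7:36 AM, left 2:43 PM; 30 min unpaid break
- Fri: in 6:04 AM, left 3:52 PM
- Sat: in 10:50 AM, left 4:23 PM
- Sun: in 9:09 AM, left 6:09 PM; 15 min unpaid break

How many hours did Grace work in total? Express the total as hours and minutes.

Tue: 6:05 AM–12:18 PM = 6 h 13 min; less 30 min break → 5 h 43 min
Wed: 8:54 AM–8:36 PM = 11 h 42 min; less 15 min break → 11 h 27 min
Thu: 7:36 AM–2:43 PM = 7 h 7 min; less 30 min break → 6 h 37 min
Fri: 6:04 AM–3:52 PM = 9 h 48 min
Sat: 10:50 AM–4:23 PM = 5 h 33 min
Sun: 9:09 AM–6:09 PM = 9 h 0 min; less 15 min break → 8 h 45 min
Total: 5 h 43 min + 11 h 27 min + 6 h 37 min + 9 h 48 min + 5 h 33 min + 8 h 45 min = 47 h 53 min.

47 h 53 min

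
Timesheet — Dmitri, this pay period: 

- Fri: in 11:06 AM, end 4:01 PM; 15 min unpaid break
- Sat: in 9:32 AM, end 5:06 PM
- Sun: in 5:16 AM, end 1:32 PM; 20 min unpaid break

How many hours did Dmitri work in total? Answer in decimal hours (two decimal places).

Fri: 11:06 AM–4:01 PM = 4 h 55 min; less 15 min break → 4 h 40 min
Sat: 9:32 AM–5:06 PM = 7 h 34 min
Sun: 5:16 AM–1:32 PM = 8 h 16 min; less 20 min break → 7 h 56 min
Total: 4 h 40 min + 7 h 34 min + 7 h 56 min = 20 h 10 min.

20.17 hours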